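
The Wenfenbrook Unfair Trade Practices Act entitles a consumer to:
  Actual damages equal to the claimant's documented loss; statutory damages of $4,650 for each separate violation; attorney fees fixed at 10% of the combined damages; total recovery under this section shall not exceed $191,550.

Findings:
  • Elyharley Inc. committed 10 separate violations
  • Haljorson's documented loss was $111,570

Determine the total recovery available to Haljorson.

Total recovery: $173,877

Statutory damages: 10 × $4,650 = $46,500
Combined damages: $111,570 + $46,500 = $158,070
Attorney fees: 10% of $158,070 = $15,807
Total before cap: $158,070 + $15,807 = $173,877
Cap at $191,550: $173,877 is within the cap, no reduction.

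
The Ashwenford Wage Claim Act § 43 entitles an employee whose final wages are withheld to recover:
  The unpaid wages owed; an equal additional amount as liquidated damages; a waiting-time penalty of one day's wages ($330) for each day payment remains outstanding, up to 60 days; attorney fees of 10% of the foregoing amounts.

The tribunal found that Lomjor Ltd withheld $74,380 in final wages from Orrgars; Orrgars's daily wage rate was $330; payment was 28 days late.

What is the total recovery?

Liquidated damages (equal amount): $74,380
Penalty days: min(28, 60) = 28
Waiting-time penalty: 28 × $330 = $9,240
Subtotal: $74,380 + $74,380 + $9,240 = $158,000
Attorney fees: 10% of $158,000 = $15,800
Total award: $158,000 + $15,800 = $173,800

Total award: $173,800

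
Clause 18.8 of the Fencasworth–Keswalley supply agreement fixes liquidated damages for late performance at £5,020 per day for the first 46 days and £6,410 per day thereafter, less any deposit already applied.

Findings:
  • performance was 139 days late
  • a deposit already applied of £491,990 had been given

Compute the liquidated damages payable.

First 46 days: 46 × £5,020 = £230,920
Remaining days: (139 − 46) × £6,410 = £596,130
Accrued per-day damages: £230,920 + £596,130 = £827,050
Less deposit already applied: £827,050 − £491,990 = £335,060

£335,060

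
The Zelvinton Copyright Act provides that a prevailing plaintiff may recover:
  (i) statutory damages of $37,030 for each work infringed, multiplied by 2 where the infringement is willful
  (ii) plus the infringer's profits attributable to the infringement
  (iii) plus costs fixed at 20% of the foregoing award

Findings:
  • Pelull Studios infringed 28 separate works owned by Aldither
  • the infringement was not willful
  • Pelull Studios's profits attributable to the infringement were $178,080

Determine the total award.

Award: $1,457,904

Statutory damages: 28 × $37,030 = $1,036,840
Infringement not willful: no ×2 enhancement.
Combined award: $1,036,840 + $178,080 = $1,214,920
Costs: 20% of $1,214,920 = $242,984
Award plus costs: $1,214,920 + $242,984 = $1,457,904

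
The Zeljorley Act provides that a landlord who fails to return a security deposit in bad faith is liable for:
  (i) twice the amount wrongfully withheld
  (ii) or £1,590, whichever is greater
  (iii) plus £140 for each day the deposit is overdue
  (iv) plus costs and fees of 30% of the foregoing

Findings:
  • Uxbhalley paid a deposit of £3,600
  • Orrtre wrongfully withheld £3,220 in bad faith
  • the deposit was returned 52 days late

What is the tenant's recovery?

£17,836

Doubled: 2 × £3,220 = £6,440
Minimum £1,590: £6,440 meets the minimum, no increase.
Late-return penalty: 52 × £140 = £7,280
Damages plus late penalty: £6,440 + £7,280 = £13,720
Costs and fees: 30% of £13,720 = £4,116
Total recovery: £13,720 + £4,116 = £17,836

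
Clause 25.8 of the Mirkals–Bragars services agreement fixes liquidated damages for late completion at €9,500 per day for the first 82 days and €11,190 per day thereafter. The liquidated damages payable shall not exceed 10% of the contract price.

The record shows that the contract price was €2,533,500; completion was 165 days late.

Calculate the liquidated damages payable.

€253,350

First 82 days: 82 × €9,500 = €779,000
Remaining days: (165 − 82) × €11,190 = €928,770
Accrued per-day damages: €779,000 + €928,770 = €1,707,770
Cap: 10% of €2,533,500 = €253,350
Cap at €253,350: €1,707,770 exceeds the cap → €253,350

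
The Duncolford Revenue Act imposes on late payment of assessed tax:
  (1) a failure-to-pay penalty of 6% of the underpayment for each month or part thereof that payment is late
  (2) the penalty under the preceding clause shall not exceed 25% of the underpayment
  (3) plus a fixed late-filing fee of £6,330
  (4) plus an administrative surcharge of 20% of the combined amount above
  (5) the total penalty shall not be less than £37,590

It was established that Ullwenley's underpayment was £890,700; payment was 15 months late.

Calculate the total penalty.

£274,806

Accrued rate: 6% × 15 = 90%, capped at 25% → 25%
Failure-to-pay penalty: 25% of £890,700 = £222,675
Penalty before surcharge: £222,675 + £6,330 = £229,005
Administrative surcharge: 20% of £229,005 = £45,801
Total penalty: £229,005 + £45,801 = £274,806
Minimum £37,590: £274,806 meets the minimum, no increase.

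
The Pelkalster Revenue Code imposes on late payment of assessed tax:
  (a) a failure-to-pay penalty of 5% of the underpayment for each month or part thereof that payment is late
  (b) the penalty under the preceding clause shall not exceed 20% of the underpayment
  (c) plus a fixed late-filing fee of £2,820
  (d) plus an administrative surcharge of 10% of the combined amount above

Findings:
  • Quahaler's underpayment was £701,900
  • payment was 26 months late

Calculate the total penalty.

Accrued rate: 5% × 26 = 130%, capped at 20% → 20%
Failure-to-pay penalty: 20% of £701,900 = £140,380
Penalty before surcharge: £140,380 + £2,820 = £143,200
Administrative surcharge: 10% of £143,200 = £14,320
Total penalty: £143,200 + £14,320 = £157,520

£157,520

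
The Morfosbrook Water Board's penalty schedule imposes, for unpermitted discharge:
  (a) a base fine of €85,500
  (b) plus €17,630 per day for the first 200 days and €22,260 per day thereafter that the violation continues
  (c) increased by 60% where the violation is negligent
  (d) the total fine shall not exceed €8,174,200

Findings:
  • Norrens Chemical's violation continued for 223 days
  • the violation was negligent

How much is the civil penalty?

First 200 days: 200 × €17,630 = €3,526,000
Remaining days: (223 − 200) × €22,260 = €511,980
Per-day component: €3,526,000 + €511,980 = €4,037,980
Base plus per-day: €85,500 + €4,037,980 = €4,123,480
Enhancement: 60% of €4,123,480 = €2,474,088
Enhanced fine: €4,123,480 + €2,474,088 = €6,597,568
Cap at €8,174,200: €6,597,568 is within the cap, no reduction.

€6,597,568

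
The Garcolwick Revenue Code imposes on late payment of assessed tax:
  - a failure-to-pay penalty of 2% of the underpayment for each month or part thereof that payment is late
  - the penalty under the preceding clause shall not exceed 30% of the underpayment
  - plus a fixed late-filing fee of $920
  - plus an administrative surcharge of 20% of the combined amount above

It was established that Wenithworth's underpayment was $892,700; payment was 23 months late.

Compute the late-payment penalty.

$322,476

Accrued rate: 2% × 23 = 46%, capped at 30% → 30%
Failure-to-pay penalty: 30% of $892,700 = $267,810
Penalty before surcharge: $267,810 + $920 = $268,730
Administrative surcharge: 20% of $268,730 = $53,746
Total penalty: $268,730 + $53,746 = $322,476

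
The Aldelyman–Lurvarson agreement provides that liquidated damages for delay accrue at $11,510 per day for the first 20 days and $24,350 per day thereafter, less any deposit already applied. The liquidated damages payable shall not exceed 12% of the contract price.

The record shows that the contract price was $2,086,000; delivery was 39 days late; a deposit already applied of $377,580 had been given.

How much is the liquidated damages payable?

First 20 days: 20 × $11,510 = $230,200
Remaining days: (39 − 20) × $24,350 = $462,650
Accrued per-day damages: $230,200 + $462,650 = $692,850
Less deposit already applied: $692,850 − $377,580 = $315,270
Cap: 12% of $2,086,000 = $250,320
Cap at $250,320: $315,270 exceeds the cap → $250,320

$250,320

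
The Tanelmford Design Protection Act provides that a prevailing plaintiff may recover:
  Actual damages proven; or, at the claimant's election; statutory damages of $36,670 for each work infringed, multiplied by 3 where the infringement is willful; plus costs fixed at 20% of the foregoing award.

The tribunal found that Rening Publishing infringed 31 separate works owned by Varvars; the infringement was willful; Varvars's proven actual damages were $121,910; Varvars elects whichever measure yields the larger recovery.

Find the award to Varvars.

$4,092,372

Statutory damages: 31 × $36,670 = $1,136,770
Trebled: 3 × $1,136,770 = $3,410,310
Greater of actual damages ($121,910) or enhanced statutory damages ($3,410,310): $3,410,310
Costs: 20% of $3,410,310 = $682,062
Award plus costs: $3,410,310 + $682,062 = $4,092,372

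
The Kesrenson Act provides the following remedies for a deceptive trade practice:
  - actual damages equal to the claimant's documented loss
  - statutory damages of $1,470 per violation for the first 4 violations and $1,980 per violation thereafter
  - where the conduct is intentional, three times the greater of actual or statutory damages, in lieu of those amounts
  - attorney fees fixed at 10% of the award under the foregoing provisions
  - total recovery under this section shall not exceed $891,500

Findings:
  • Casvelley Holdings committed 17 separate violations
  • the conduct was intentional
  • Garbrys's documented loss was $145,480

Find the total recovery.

$480,084

First 4 violations: 4 × $1,470 = $5,880
Remaining violations: (17 − 4) × $1,980 = $25,740
Statutory damages: $5,880 + $25,740 = $31,620
Greater of actual damages ($145,480) or statutory damages ($31,620): $145,480
Trebled: 3 × $145,480 = $436,440
Attorney fees: 10% of $436,440 = $43,644
Total before cap: $436,440 + $43,644 = $480,084
Cap at $891,500: $480,084 is within the cap, no reduction.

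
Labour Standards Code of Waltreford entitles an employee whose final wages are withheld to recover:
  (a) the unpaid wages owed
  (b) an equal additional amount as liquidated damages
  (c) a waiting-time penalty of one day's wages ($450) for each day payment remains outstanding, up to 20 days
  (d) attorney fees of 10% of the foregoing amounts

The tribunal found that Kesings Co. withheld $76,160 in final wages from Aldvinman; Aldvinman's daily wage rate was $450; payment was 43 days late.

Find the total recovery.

$177,452

Liquidated damages (equal amount): $76,160
Penalty days: min(43, 20) = 20
Waiting-time penalty: 20 × $450 = $9,000
Subtotal: $76,160 + $76,160 + $9,000 = $161,320
Attorney fees: 10% of $161,320 = $16,132
Total award: $161,320 + $16,132 = $177,452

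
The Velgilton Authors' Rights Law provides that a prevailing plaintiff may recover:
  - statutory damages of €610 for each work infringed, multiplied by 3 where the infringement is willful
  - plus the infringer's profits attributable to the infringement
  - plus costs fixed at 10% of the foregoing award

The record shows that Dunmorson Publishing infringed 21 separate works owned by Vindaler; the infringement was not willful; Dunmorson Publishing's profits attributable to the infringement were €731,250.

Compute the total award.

Statutory damages: 21 × €610 = €12,810
Infringement not willful: no ×3 enhancement.
Combined award: €12,810 + €731,250 = €744,060
Costs: 10% of €744,060 = €74,406
Award plus costs: €744,060 + €74,406 = €818,466

Award: €818,466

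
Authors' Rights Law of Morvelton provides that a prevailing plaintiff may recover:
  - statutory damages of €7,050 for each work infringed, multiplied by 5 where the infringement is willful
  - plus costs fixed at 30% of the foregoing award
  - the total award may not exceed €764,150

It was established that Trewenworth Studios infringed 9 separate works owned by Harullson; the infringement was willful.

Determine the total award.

€412,425

Statutory damages: 9 × €7,050 = €63,450
Multiplied by 5: 5 × €63,450 = €317,250
Costs: 30% of €317,250 = €95,175
Award plus costs: €317,250 + €95,175 = €412,425
Cap at €764,150: €412,425 is within the cap, no reduction.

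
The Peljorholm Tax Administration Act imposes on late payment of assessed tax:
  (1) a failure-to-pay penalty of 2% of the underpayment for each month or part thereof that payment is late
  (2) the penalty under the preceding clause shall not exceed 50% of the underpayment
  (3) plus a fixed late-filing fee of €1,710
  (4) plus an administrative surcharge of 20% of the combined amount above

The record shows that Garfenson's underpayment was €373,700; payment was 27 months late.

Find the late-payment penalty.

Accrued rate: 2% × 27 = 54%, capped at 50% → 50%
Failure-to-pay penalty: 50% of €373,700 = €186,850
Penalty before surcharge: €186,850 + €1,710 = €188,560
Administrative surcharge: 20% of €188,560 = €37,712
Total penalty: €188,560 + €37,712 = €226,272

Penalty: €226,272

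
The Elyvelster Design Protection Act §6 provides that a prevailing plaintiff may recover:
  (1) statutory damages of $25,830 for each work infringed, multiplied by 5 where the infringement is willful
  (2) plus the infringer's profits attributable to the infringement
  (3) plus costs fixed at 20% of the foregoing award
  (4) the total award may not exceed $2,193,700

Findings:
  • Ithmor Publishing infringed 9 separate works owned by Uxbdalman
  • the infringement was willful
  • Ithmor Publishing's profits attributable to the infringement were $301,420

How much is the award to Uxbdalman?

Award: $1,756,524

Statutory damages: 9 × $25,830 = $232,470
Multiplied by 5: 5 × $232,470 = $1,162,350
Combined award: $1,162,350 + $301,420 = $1,463,770
Costs: 20% of $1,463,770 = $292,754
Award plus costs: $1,463,770 + $292,754 = $1,756,524
Cap at $2,193,700: $1,756,524 is within the cap, no reduction.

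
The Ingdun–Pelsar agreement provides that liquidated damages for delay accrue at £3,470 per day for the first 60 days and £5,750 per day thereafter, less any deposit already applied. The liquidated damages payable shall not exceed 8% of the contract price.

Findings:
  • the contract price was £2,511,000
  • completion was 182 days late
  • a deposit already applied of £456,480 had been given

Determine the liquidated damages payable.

First 60 days: 60 × £3,470 = £208,200
Remaining days: (182 − 60) × £5,750 = £701,500
Accrued per-day damages: £208,200 + £701,500 = £909,700
Less deposit already applied: £909,700 − £456,480 = £453,220
Cap: 8% of £2,511,000 = £200,880
Cap at £200,880: £453,220 exceeds the cap → £200,880

£200,880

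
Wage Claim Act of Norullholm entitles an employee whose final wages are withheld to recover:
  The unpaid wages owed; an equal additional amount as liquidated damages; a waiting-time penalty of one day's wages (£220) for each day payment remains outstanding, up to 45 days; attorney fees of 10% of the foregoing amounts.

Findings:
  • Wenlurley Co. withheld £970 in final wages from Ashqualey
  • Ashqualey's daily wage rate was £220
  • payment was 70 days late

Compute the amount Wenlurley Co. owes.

£13,024

Liquidated damages (equal amount): £970
Penalty days: min(70, 45) = 45
Waiting-time penalty: 45 × £220 = £9,900
Subtotal: £970 + £970 + £9,900 = £11,840
Attorney fees: 10% of £11,840 = £1,184
Total award: £11,840 + £1,184 = £13,024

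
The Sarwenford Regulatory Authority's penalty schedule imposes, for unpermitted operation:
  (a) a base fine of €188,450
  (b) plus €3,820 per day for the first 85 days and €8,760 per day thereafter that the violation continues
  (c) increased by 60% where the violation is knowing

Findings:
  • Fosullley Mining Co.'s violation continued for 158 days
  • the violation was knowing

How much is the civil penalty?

€1,844,208

First 85 days: 85 × €3,820 = €324,700
Remaining days: (158 − 85) × €8,760 = €639,480
Per-day component: €324,700 + €639,480 = €964,180
Base plus per-day: €188,450 + €964,180 = €1,152,630
Enhancement: 60% of €1,152,630 = €691,578
Enhanced fine: €1,152,630 + €691,578 = €1,844,208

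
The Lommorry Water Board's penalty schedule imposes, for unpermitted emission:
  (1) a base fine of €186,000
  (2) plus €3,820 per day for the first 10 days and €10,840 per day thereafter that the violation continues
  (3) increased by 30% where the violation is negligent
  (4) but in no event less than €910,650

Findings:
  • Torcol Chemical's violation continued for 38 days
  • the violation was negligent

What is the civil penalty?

First 10 days: 10 × €3,820 = €38,200
Remaining days: (38 − 10) × €10,840 = €303,520
Per-day component: €38,200 + €303,520 = €341,720
Base plus per-day: €186,000 + €341,720 = €527,720
Enhancement: 30% of €527,720 = €158,316
Enhanced fine: €527,720 + €158,316 = €686,036
Minimum €910,650: €686,036 is below the minimum → €910,650

€910,650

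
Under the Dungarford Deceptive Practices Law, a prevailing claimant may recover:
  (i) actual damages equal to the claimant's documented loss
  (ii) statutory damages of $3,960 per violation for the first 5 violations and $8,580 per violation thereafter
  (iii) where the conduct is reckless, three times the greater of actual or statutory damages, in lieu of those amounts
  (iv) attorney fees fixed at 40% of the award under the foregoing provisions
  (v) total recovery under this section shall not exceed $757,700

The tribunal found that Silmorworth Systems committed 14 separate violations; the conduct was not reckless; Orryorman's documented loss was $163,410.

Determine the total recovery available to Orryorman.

First 5 violations: 5 × $3,960 = $19,800
Remaining violations: (14 − 5) × $8,580 = $77,220
Statutory damages: $19,800 + $77,220 = $97,020
Conduct not reckless: the in-lieu enhancement does not apply.
Actual plus statutory damages: $163,410 + $97,020 = $260,430
Attorney fees: 40% of $260,430 = $104,172
Total before cap: $260,430 + $104,172 = $364,602
Cap at $757,700: $364,602 is within the cap, no reduction.

Total recovery: $364,602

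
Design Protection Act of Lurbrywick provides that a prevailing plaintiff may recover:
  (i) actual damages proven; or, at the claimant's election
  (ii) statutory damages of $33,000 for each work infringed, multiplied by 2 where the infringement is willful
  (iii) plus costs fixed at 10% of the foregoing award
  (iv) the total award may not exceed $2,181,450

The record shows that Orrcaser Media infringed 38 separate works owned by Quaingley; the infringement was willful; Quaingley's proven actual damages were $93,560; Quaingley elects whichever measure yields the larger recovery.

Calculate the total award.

Statutory damages: 38 × $33,000 = $1,254,000
Doubled: 2 × $1,254,000 = $2,508,000
Greater of actual damages ($93,560) or enhanced statutory damages ($2,508,000): $2,508,000
Costs: 10% of $2,508,000 = $250,800
Award plus costs: $2,508,000 + $250,800 = $2,758,800
Cap at $2,181,450: $2,758,800 exceeds the cap → $2,181,450

$2,181,450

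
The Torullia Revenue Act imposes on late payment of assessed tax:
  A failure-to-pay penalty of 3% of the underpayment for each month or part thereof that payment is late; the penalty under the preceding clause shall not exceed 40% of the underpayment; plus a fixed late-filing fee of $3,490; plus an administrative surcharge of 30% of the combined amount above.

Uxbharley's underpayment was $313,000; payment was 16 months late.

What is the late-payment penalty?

Accrued rate: 3% × 16 = 48%, capped at 40% → 40%
Failure-to-pay penalty: 40% of $313,000 = $125,200
Penalty before surcharge: $125,200 + $3,490 = $128,690
Administrative surcharge: 30% of $128,690 = $38,607
Total penalty: $128,690 + $38,607 = $167,297

Penalty: $167,297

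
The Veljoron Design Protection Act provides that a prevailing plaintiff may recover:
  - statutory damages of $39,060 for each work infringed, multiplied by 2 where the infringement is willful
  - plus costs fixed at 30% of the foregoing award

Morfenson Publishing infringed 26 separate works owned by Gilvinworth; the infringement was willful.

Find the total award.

$2,640,456

Statutory damages: 26 × $39,060 = $1,015,560
Doubled: 2 × $1,015,560 = $2,031,120
Costs: 30% of $2,031,120 = $609,336
Award plus costs: $2,031,120 + $609,336 = $2,640,456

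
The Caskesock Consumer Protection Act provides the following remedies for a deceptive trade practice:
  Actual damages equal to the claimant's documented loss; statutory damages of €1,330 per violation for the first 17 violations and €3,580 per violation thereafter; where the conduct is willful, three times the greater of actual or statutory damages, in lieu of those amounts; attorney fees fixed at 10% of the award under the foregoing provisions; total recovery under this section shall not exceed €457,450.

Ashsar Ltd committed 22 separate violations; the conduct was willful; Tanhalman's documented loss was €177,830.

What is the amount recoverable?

€457,450

First 17 violations: 17 × €1,330 = €22,610
Remaining violations: (22 − 17) × €3,580 = €17,900
Statutory damages: €22,610 + €17,900 = €40,510
Greater of actual damages (€177,830) or statutory damages (€40,510): €177,830
Trebled: 3 × €177,830 = €533,490
Attorney fees: 10% of €533,490 = €53,349
Total before cap: €533,490 + €53,349 = €586,839
Cap at €457,450: €586,839 exceeds the cap → €457,450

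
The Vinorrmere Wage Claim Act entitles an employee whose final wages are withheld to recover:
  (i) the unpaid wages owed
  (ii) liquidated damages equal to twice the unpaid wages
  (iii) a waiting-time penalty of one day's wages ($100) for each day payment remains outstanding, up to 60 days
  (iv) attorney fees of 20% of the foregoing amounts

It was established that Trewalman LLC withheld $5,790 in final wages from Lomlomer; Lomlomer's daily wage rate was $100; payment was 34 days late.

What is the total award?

Doubled: 2 × $5,790 = $11,580
Penalty days: min(34, 60) = 34
Waiting-time penalty: 34 × $100 = $3,400
Subtotal: $5,790 + $11,580 + $3,400 = $20,770
Attorney fees: 20% of $20,770 = $4,154
Total award: $20,770 + $4,154 = $24,924

Total award: $24,924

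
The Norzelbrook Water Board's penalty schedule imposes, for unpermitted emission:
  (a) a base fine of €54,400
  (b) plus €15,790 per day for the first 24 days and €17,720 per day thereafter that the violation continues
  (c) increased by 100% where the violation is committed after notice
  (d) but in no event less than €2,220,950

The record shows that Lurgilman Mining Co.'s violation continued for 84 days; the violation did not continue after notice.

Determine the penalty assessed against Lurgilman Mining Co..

€2,220,950

First 24 days: 24 × €15,790 = €378,960
Remaining days: (84 − 24) × €17,720 = €1,063,200
Per-day component: €378,960 + €1,063,200 = €1,442,160
Base plus per-day: €54,400 + €1,442,160 = €1,496,560
The violation did not continue after notice: no 100% increase.
Minimum €2,220,950: €1,496,560 is below the minimum → €2,220,950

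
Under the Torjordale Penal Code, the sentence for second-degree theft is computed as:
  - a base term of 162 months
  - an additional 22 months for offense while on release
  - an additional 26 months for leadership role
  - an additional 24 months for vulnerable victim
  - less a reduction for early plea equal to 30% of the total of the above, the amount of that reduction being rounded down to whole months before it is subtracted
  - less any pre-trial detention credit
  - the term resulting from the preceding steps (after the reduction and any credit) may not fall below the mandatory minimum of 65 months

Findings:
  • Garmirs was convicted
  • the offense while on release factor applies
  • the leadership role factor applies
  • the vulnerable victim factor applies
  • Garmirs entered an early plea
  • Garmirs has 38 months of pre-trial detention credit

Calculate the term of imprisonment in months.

Offense while on release enhancement: +22 months
Leadership role enhancement: +26 months
Vulnerable victim enhancement: +24 months
Adjusted term: 162 months + 22 months + 26 months + 24 months = 234 months
Early plea reduction: 30% of 234 months = 70 months (rounded down)
After reduction: 234 − 70 = 164 months
Less pre-trial detention credit: 164 months − 38 months = 126 months
Minimum 65 months: 126 months meets the minimum, no increase.

126 months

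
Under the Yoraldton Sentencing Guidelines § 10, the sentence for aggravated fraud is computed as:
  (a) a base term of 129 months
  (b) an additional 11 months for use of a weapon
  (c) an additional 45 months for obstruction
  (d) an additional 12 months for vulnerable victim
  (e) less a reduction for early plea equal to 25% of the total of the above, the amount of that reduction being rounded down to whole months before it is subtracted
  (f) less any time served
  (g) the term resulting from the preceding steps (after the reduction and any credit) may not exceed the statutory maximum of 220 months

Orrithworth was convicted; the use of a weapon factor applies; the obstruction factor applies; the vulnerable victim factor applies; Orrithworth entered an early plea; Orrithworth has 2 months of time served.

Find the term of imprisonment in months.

Use of a weapon enhancement: +11 months
Obstruction enhancement: +45 months
Vulnerable victim enhancement: +12 months
Adjusted term: 129 months + 11 months + 45 months + 12 months = 197 months
Early plea reduction: 25% of 197 months = 49 months (rounded down)
After reduction: 197 − 49 = 148 months
Less time served: 148 months − 2 months = 146 months
Cap at 220 months: 146 months is within the cap, no reduction.

146 months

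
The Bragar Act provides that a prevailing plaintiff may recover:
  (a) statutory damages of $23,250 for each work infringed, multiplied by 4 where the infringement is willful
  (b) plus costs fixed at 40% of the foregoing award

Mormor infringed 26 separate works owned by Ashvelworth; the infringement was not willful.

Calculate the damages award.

Statutory damages: 26 × $23,250 = $604,500
Infringement not willful: no ×4 enhancement.
Costs: 40% of $604,500 = $241,800
Award plus costs: $604,500 + $241,800 = $846,300

Award: $846,300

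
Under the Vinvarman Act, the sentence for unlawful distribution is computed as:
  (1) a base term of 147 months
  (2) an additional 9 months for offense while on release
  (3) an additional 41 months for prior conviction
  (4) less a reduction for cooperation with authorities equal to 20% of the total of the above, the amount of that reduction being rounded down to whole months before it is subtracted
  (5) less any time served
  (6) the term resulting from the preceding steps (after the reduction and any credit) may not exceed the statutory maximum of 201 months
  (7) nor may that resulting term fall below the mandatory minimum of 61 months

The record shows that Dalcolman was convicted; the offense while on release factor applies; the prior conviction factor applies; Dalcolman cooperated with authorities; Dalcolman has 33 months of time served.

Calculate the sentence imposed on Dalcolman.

Offense while on release enhancement: +9 months
Prior conviction enhancement: +41 months
Adjusted term: 147 months + 9 months + 41 months = 197 months
Cooperation with authorities reduction: 20% of 197 months = 39 months (rounded down)
After reduction: 197 − 39 = 158 months
Less time served: 158 months − 33 months = 125 months
Cap at 201 months: 125 months is within the cap, no reduction.
Minimum 61 months: 125 months meets the minimum, no increase.

Sentence: 125 months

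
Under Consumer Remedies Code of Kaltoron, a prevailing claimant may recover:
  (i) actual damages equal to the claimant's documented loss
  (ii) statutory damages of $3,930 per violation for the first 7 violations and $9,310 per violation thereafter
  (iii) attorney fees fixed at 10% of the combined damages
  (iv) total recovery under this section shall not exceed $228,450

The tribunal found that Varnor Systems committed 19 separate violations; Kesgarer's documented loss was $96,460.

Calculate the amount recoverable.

$228,450

First 7 violations: 7 × $3,930 = $27,510
Remaining violations: (19 − 7) × $9,310 = $111,720
Statutory damages: $27,510 + $111,720 = $139,230
Combined damages: $96,460 + $139,230 = $235,690
Attorney fees: 10% of $235,690 = $23,569
Total before cap: $235,690 + $23,569 = $259,259
Cap at $228,450: $259,259 exceeds the cap → $228,450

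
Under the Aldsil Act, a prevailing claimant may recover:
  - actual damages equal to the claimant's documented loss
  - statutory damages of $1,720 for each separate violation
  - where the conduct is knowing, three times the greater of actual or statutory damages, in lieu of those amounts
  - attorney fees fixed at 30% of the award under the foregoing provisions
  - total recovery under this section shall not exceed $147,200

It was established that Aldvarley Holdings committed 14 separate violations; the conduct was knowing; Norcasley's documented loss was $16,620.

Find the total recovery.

$93,912

Statutory damages: 14 × $1,720 = $24,080
Greater of actual damages ($16,620) or statutory damages ($24,080): $24,080
Trebled: 3 × $24,080 = $72,240
Attorney fees: 30% of $72,240 = $21,672
Total before cap: $72,240 + $21,672 = $93,912
Cap at $147,200: $93,912 is within the cap, no reduction.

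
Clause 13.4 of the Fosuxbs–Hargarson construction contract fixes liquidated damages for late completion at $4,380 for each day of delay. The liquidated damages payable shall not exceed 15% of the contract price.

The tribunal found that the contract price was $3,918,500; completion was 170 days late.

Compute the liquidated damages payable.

Per-day damages: 170 × $4,380 = $744,600
Cap: 15% of $3,918,500 = $587,775
Cap at $587,775: $744,600 exceeds the cap → $587,775

Liquidated damages: $587,775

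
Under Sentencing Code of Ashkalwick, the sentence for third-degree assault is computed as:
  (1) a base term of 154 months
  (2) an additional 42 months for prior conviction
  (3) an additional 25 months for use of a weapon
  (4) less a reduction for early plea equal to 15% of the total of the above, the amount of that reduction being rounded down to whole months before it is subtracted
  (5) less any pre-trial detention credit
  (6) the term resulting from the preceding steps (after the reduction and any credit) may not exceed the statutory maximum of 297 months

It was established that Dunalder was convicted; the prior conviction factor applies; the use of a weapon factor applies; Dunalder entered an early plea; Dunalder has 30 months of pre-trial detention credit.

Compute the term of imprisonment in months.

Prior conviction enhancement: +42 months
Use of a weapon enhancement: +25 months
Adjusted term: 154 months + 42 months + 25 months = 221 months
Early plea reduction: 15% of 221 months = 33 months (rounded down)
After reduction: 221 − 33 = 188 months
Less pre-trial detention credit: 188 months − 30 months = 158 months
Cap at 297 months: 158 months is within the cap, no reduction.

158 months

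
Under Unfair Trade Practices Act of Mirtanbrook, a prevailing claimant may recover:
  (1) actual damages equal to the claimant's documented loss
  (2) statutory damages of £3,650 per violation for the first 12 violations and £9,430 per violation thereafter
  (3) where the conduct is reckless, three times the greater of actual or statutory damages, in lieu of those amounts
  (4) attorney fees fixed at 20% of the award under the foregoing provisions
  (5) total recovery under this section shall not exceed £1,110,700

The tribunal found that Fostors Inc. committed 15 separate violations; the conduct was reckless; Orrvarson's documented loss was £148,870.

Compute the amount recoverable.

£535,932

First 12 violations: 12 × £3,650 = £43,800
Remaining violations: (15 − 12) × £9,430 = £28,290
Statutory damages: £43,800 + £28,290 = £72,090
Greater of actual damages (£148,870) or statutory damages (£72,090): £148,870
Trebled: 3 × £148,870 = £446,610
Attorney fees: 20% of £446,610 = £89,322
Total before cap: £446,610 + £89,322 = £535,932
Cap at £1,110,700: £535,932 is within the cap, no reduction.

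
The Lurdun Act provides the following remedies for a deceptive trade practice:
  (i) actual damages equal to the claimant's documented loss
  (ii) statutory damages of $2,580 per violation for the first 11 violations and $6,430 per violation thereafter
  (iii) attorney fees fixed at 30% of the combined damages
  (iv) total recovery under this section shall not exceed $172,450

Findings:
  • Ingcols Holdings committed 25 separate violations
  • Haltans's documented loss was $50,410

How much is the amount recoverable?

First 11 violations: 11 × $2,580 = $28,380
Remaining violations: (25 − 11) × $6,430 = $90,020
Statutory damages: $28,380 + $90,020 = $118,400
Combined damages: $50,410 + $118,400 = $168,810
Attorney fees: 30% of $168,810 = $50,643
Total before cap: $168,810 + $50,643 = $219,453
Cap at $172,450: $219,453 exceeds the cap → $172,450

$172,450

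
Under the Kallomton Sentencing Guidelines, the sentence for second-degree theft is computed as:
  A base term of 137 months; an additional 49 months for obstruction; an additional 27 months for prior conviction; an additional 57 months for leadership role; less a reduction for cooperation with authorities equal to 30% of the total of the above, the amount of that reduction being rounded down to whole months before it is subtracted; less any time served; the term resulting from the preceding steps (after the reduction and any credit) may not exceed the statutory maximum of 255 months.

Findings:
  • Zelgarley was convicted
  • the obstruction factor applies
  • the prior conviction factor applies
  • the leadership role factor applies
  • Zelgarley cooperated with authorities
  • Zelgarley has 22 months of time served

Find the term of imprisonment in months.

Obstruction enhancement: +49 months
Prior conviction enhancement: +27 months
Leadership role enhancement: +57 months
Adjusted term: 137 months + 49 months + 27 months + 57 months = 270 months
Cooperation with authorities reduction: 30% of 270 months = 81 months (rounded down)
After reduction: 270 − 81 = 189 months
Less time served: 189 months − 22 months = 167 months
Cap at 255 months: 167 months is within the cap, no reduction.

167 months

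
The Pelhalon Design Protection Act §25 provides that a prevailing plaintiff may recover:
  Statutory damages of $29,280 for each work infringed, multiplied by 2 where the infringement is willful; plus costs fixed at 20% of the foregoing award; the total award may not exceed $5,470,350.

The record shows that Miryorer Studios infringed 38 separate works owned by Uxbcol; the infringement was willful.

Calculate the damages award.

Statutory damages: 38 × $29,280 = $1,112,640
Doubled: 2 × $1,112,640 = $2,225,280
Costs: 20% of $2,225,280 = $445,056
Award plus costs: $2,225,280 + $445,056 = $2,670,336
Cap at $5,470,350: $2,670,336 is within the cap, no reduction.

$2,670,336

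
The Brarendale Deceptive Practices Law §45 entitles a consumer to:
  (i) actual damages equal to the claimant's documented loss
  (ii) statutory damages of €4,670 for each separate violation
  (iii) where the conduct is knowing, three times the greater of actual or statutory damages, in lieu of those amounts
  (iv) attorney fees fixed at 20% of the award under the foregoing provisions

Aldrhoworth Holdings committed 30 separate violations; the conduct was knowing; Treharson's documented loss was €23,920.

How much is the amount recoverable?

Total recovery: €504,360

Statutory damages: 30 × €4,670 = €140,100
Greater of actual damages (€23,920) or statutory damages (€140,100): €140,100
Trebled: 3 × €140,100 = €420,300
Attorney fees: 20% of €420,300 = €84,060
Total recovery: €420,300 + €84,060 = €504,360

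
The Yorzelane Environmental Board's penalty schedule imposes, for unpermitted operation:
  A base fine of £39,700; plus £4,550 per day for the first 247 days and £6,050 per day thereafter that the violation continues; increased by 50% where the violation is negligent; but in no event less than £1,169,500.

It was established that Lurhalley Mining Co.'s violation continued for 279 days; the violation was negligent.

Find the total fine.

£2,035,725

First 247 days: 247 × £4,550 = £1,123,850
Remaining days: (279 − 247) × £6,050 = £193,600
Per-day component: £1,123,850 + £193,600 = £1,317,450
Base plus per-day: £39,700 + £1,317,450 = £1,357,150
Enhancement: 50% of £1,357,150 = £678,575
Enhanced fine: £1,357,150 + £678,575 = £2,035,725
Minimum £1,169,500: £2,035,725 meets the minimum, no increase.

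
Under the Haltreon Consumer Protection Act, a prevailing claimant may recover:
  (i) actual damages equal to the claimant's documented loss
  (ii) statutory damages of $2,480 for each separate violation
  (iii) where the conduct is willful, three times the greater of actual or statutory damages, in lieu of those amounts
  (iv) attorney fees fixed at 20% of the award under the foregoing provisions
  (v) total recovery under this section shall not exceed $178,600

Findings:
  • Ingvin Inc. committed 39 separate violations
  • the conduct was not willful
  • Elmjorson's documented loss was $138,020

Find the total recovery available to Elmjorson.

$178,600

Statutory damages: 39 × $2,480 = $96,720
Conduct not willful: the in-lieu enhancement does not apply.
Actual plus statutory damages: $138,020 + $96,720 = $234,740
Attorney fees: 20% of $234,740 = $46,948
Total before cap: $234,740 + $46,948 = $281,688
Cap at $178,600: $281,688 exceeds the cap → $178,600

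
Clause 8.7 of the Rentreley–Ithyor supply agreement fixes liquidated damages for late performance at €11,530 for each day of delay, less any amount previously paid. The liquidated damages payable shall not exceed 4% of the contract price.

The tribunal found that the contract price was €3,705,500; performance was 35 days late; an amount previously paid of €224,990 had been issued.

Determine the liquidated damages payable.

Per-day damages: 35 × €11,530 = €403,550
Less amount previously paid: €403,550 − €224,990 = €178,560
Cap: 4% of €3,705,500 = €148,220
Cap at €148,220: €178,560 exceeds the cap → €148,220

€148,220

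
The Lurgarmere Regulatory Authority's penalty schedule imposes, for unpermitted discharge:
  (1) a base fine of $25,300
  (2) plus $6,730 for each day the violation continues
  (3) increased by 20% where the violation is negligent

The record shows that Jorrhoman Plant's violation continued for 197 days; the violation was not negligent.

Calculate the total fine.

$1,351,110

Per-day component: 197 × $6,730 = $1,325,810
Base plus per-day: $25,300 + $1,325,810 = $1,351,110
The violation was not negligent: no 20% increase.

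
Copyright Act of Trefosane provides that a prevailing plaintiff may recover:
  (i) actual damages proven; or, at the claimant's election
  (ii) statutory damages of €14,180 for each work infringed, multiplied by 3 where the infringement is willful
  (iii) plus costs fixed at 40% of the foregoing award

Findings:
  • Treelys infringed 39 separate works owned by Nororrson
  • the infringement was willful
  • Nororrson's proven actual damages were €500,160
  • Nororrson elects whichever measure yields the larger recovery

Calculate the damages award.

Statutory damages: 39 × €14,180 = €553,020
Trebled: 3 × €553,020 = €1,659,060
Greater of actual damages (€500,160) or enhanced statutory damages (€1,659,060): €1,659,060
Costs: 40% of €1,659,060 = €663,624
Award plus costs: €1,659,060 + €663,624 = €2,322,684

€2,322,684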